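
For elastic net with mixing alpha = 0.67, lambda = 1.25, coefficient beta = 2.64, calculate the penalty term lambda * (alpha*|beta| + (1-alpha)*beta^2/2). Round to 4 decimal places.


alpha * |beta| = 0.67 * 2.64 = 1.7688.
(1-alpha) * beta^2/2 = 0.33 * 6.9696/2 = 1.1500.
Total = 1.25 * (1.7688 + 1.1500) = 3.6485.

3.6485


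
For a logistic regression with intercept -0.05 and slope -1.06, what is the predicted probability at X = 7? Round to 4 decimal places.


Compute z = -0.05 + (-1.06)(7) = -7.4700.
exp(-z) = 1754.6067.
P = 1/(1 + 1754.6067) = 0.0006.

0.0006


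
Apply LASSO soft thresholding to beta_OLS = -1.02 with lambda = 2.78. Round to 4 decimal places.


Check: |-1.02| = 1.02 vs lambda = 2.78.
Since |beta| <= lambda, the coefficient is set to 0.
Soft-thresholded coefficient = 0.0000.

0.0000


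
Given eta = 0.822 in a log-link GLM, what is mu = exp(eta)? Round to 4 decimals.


The inverse log link gives:
mu = exp(0.822) = 2.2750.

2.2750


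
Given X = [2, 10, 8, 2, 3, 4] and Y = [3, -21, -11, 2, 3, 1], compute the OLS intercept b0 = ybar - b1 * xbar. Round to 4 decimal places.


The slope is b1 = -2.8827.
Sample means are xbar = 4.8333 and ybar = -3.8333.
Intercept: b0 = -3.8333 - (-2.8827)(4.8333) = 10.0997.

10.0997


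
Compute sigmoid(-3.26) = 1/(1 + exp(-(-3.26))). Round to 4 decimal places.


Compute exp(3.2600) = 26.0495.
Sigmoid = 1 / (1 + 26.0495) = 1 / 27.0495 = 0.0370.

0.0370


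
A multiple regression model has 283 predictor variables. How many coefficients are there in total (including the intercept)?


Total coefficients = number of predictors + 1 (for the intercept).
= 283 + 1 = 284.

284


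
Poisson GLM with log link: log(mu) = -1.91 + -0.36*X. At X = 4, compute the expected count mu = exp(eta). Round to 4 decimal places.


eta = -1.91 + -0.36 * 4 = -3.3500.
mu = exp(-3.3500) = 0.0351.

0.0351


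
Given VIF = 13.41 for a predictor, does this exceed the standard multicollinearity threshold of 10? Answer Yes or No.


The threshold is 10.
VIF = 13.41 is >= 10.
Multicollinearity indication: Yes.

Yes


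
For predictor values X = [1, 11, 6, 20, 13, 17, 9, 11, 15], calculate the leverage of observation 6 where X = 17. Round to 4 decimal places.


n = 9, xbar = 11.4444.
SXX = sum((xi - xbar)^2) = 264.2222.
h = 1/9 + (17 - 11.4444)^2 / 264.2222 = 0.2279.

0.2279


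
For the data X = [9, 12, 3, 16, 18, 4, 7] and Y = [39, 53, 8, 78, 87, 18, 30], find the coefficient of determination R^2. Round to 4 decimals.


After computing the OLS fit (b0=-5.9310, b1=5.1379):
SSres = 25.9310, SStot = 5275.4286.
R^2 = 1 - 25.9310/5275.4286 = 0.9951.

0.9951


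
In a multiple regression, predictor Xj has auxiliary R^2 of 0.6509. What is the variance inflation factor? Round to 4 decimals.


VIF = 1 / (1 - 0.6509).
= 1 / 0.3491 = 2.8645.

2.8645


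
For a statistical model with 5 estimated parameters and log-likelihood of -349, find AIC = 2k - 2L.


AIC = 2*5 - 2*(-349).
= 10 + 698 = 708.

708


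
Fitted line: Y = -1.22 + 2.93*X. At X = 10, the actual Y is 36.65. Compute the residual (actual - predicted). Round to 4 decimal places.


Fitted value at X = 10 is yhat = -1.22 + 2.93*10 = 28.0800.
Residual = 36.65 - 28.0800 = 8.5700.

8.5700


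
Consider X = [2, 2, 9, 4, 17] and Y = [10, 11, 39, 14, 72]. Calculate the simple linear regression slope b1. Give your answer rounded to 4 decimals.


The sample means are xbar = 6.8000 and ybar = 29.2000.
Compute S_xx = 162.8000 and S_xy = 680.2000.
Slope b1 = S_xy / S_xx = 680.2000 / 162.8000 = 4.1781.

4.1781


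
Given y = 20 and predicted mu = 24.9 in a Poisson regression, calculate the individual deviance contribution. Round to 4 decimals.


y/mu = 20/24.9 = 0.803213 (approx.), and ln(20/24.9) = -0.219136.
y * ln(y/mu) = 20 * -0.219136 = -4.382720.
y - mu = -4.9.
D = 2 * (-4.382720 - -4.9) = 1.034560, which rounds to 1.0346.

1.0346


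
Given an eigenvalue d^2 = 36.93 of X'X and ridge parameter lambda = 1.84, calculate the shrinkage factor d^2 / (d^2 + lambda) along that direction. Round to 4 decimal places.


Compute the denominator: 36.93 + 1.84 = 38.7700.
Shrinkage factor = 36.93 / 38.7700 = 0.9525.

0.9525


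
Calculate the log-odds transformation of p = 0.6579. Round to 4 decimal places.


The odds are p/(1-p) = 0.6579 / 0.3421 = 1.9231.
logit(p) = ln(1.9231) = 0.6539.

0.6539


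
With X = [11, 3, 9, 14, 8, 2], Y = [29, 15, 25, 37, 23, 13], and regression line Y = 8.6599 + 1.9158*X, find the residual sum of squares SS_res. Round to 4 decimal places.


Compute predicted values, then residuals = yi - yhat_i.
Residuals: [-0.7337, 0.5927, -0.9021, 1.5189, -0.9863, 0.5085].
SSres = sum(residual^2) = 5.2418.

5.2418


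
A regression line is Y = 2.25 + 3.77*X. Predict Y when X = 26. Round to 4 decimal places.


Plug X = 26 into Y = 2.25 + 3.77*X:
Y = 2.25 + 98.0200 = 100.2700.

100.2700


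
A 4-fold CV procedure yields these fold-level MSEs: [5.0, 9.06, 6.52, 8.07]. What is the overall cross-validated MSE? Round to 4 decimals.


Sum of fold MSEs = 28.6500.
Average = 28.6500 / 4 = 7.1625.

7.1625


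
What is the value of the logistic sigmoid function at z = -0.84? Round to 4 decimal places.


First, exp(0.8400) = 2.3164.
Then sigma(z) = 1/(1 + 2.3164) = 0.3015.

0.3015


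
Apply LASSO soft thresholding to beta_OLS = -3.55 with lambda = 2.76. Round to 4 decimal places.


Absolute value: |-3.55| = 3.55.
Compare to lambda = 2.76.
Since |beta| > lambda, coefficient = sign(beta)*(|beta| - lambda) = -0.7900.

-0.7900


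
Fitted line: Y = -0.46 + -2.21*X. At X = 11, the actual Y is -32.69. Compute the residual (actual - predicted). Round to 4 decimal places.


Compute yhat = -0.46 + (-2.21)(11) = -24.7700.
Residual = actual - predicted = -32.69 - -24.7700 = -7.9200.

-7.9200


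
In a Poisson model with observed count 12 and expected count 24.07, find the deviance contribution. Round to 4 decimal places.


First: ln(12/24.07) = -0.696060.
Then: 12 * -0.696060 = -8.352720.
y - mu = 12 - 24.07 = -12.07.
D = 2(-8.352720 - -12.07) = 7.434560, which rounds to 7.4346.

7.4346


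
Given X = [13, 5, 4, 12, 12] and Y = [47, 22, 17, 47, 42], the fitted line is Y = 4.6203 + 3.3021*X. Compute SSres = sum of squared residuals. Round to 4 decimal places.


Compute predicted values, then residuals = yi - yhat_i.
Residuals: [-0.5476, 0.8692, -0.8287, 2.7545, -2.2455].
SSres = sum(residual^2) = 14.3717.

14.3717


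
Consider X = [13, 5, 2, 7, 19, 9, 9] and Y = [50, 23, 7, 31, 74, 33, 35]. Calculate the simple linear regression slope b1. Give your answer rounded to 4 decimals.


First compute the means: xbar = 9.1429, ybar = 36.1429.
Then S_xx = sum((xi - xbar)^2) = 184.8571.
S_xy = sum((xi - xbar)(yi - ybar)) = 700.8571.
b1 = S_xy / S_xx = 700.8571 / 184.8571 = 3.7913.

3.7913


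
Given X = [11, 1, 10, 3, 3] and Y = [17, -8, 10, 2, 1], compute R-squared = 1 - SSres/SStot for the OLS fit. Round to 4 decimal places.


After computing the OLS fit (b0=-6.6923, b1=1.9808):
SSres = 34.7692, SStot = 361.2000.
R^2 = 1 - 34.7692/361.2000 = 0.9037.

0.9037


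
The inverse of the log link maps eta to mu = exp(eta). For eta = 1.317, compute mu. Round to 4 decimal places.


mu = exp(eta) = exp(1.317).
= 3.7322.

3.7322


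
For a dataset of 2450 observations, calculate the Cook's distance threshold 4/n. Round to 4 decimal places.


The threshold is 4/n.
4/2450 = 0.0016.

0.0016


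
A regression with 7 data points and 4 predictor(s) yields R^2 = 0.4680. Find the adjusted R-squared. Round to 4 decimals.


Adjusted R^2 = 1 - (1 - R^2) * (n-1)/(n-p-1).
(1 - R^2) = 0.5320.
(n-1)/(n-p-1) = 6/2.
(1 - R^2) * (n-1) = 0.5320 * 6 = 3.1920.
Divide by (n-p-1): 3.1920 / 2 = 1.5960.
Adj R^2 = 1 - 1.5960 = -0.5960.

-0.5960


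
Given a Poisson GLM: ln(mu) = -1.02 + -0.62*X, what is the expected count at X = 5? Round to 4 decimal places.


Compute eta = -1.02 + -0.62 * 5 = -4.1200.
Apply inverse link: mu = e^-4.1200 = 0.0162.

0.0162


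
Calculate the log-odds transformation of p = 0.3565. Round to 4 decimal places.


The odds are p/(1-p) = 0.3565 / 0.6435 = 0.5540.
logit(p) = ln(0.5540) = -0.5906.

-0.5906


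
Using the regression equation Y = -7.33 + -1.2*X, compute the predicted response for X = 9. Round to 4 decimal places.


Substitute X = 9 into the equation:
Y = -7.33 + -1.2 * 9 = -7.33 + -10.8000 = -18.1300.

-18.1300


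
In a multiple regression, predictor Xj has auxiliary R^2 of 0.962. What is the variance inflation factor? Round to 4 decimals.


VIF = 1 / (1 - 0.962).
= 1 / 0.038 = 26.3158.

26.3158


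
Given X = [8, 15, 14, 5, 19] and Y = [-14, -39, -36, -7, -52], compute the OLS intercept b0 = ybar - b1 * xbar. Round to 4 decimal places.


Compute b1 = -3.2997 from the OLS formula.
With xbar = 12.2000 and ybar = -29.6000, the intercept is:
b0 = -29.6000 - -3.2997 * 12.2000 = 10.6562.

10.6562


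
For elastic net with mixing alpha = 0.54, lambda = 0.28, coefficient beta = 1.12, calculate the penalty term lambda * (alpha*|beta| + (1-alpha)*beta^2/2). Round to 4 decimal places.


L1 component = 0.54 * |1.12| = 0.6048.
L2 component = 0.46 * 1.12^2 / 2 = 0.2885.
Penalty = 0.28 * (0.6048 + 0.2885) = 0.28 * 0.8933 = 0.2501.

0.2501


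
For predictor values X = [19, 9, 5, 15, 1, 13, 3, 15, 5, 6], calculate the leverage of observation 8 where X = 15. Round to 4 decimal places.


Compute xbar = 9.1000 with n = 10 observations.
SXX = 328.9000.
Leverage = 1/10 + (15 - 9.1000)^2/328.9000 = 0.2058.

0.2058


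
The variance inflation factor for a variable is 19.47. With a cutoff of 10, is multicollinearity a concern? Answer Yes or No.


Check: VIF = 19.47 vs threshold = 10.
Since 19.47 >= 10, the answer is Yes.

Yes


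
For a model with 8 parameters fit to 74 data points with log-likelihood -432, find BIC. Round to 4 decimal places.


ln(74) = 4.304065.
k * ln(n) = 8 * 4.304065 = 34.432520.
-2L = 864.
BIC = 34.432520 + 864 = 898.432520, which rounds to 898.4325.

898.4325


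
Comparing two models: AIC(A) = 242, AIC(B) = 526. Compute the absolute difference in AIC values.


Absolute difference = |242 - 526| = 284.
The model with lower AIC (A) is preferred.

284


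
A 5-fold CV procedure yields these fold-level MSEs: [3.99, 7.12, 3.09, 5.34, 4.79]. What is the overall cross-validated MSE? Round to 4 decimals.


Add all fold MSEs: 24.3300.
Divide by k = 5: 24.3300/5 = 4.8660.

4.8660


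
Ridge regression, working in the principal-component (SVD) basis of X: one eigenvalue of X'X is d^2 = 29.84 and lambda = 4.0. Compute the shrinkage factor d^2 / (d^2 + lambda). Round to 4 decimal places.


Denominator = d^2 + lambda = 29.84 + 4.0 = 33.8400.
Shrinkage = 29.84 / 33.8400 = 0.8818.

0.8818


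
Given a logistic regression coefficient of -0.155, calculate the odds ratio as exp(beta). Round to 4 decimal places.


Odds ratio = exp(beta) = exp(-0.155).
= 0.8564.

0.8564


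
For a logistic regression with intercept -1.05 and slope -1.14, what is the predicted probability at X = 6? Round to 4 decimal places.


Linear predictor: z = -1.05 + -1.14 * 6 = -7.8900.
P = 1/(1 + exp(7.8900)) = 1/(1 + 2670.4439) = 0.0004.

0.0004


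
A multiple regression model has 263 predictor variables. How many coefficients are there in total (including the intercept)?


Including the intercept, the model has 263 predictor coefficients + 1 intercept.
Total = 264.

264


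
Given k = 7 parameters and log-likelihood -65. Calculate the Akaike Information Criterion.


AIC = 2k - 2*loglik = 2(7) - 2(-65).
= 14 + 130 = 144.

144


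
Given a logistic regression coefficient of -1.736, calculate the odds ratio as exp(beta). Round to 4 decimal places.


The odds ratio is computed as:
OR = e^(-1.736) = 0.1762.

0.1762


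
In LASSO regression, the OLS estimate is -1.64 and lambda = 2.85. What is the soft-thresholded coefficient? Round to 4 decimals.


Absolute value: |-1.64| = 1.64.
Compare to lambda = 2.85.
Since |beta| <= lambda, the coefficient is set to 0.

0.0000


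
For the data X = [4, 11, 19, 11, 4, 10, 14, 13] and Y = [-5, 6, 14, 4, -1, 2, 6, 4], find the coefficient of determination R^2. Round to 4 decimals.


After computing the OLS fit (b0=-7.6125, b1=1.0570):
SSres = 21.4302, SStot = 217.5000.
R^2 = 1 - 21.4302/217.5000 = 0.9015.

0.9015


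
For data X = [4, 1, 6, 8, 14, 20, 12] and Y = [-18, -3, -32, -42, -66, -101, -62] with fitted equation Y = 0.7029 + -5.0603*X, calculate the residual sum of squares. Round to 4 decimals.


Predicted values from Y = 0.7029 + -5.0603*X.
Residuals: [1.5383, 1.3574, -2.3411, -2.2205, 4.1413, -0.4969, -1.9793].
SSres = 35.9352.

35.9352


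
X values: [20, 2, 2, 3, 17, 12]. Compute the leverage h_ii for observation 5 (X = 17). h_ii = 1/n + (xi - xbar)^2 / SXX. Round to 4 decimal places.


n = 6, xbar = 9.3333.
SXX = sum((xi - xbar)^2) = 327.3333.
h = 1/6 + (17 - 9.3333)^2 / 327.3333 = 0.3462.

0.3462


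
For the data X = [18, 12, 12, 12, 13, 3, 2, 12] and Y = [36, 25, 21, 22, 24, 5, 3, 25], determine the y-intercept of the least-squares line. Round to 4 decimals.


The slope is b1 = 2.0325.
Sample means are xbar = 10.5000 and ybar = 20.1250.
Intercept: b0 = 20.1250 - (2.0325)(10.5000) = -1.2163.

-1.2163


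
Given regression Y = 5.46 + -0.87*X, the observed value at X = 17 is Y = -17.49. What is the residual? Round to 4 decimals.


Fitted value at X = 17 is yhat = 5.46 + -0.87*17 = -9.3300.
Residual = -17.49 - -9.3300 = -8.1600.

-8.1600


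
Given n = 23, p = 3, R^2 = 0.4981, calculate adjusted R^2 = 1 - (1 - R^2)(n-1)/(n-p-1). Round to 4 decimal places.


Plug in: Adj R^2 = 1 - (1 - 0.4981) * 22/19.
= 1 - 0.5019 * 22/19
= 1 - 11.0418 / 19
= 1 - 0.5811 = 0.4189.

0.4189


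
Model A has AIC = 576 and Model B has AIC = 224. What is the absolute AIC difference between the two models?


Absolute difference = |576 - 224| = 352.
The model with lower AIC (B) is preferred.

352


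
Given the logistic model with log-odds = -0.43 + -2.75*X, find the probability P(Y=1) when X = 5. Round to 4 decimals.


Compute z = -0.43 + (-2.75)(5) = -14.1800.
exp(-z) = 1439778.7300.
P = 1/(1 + 1439778.7300) = 0.0000.

0.0000


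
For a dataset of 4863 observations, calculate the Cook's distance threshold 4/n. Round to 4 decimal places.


Cook's distance cutoff = 4/n = 4/4863.
= 0.0008.

0.0008


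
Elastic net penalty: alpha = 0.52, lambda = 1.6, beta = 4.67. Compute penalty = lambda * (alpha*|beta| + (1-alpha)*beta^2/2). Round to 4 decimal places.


L1 component = 0.52 * |4.67| = 2.4284.
L2 component = 0.48 * 4.67^2 / 2 = 5.2341.
Penalty = 1.6 * (2.4284 + 5.2341) = 1.6 * 7.6625 = 12.2601.

12.2601


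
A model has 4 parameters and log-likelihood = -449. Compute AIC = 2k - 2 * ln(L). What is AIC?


AIC = 2k - 2*loglik = 2(4) - 2(-449).
= 8 + 898 = 906.

906


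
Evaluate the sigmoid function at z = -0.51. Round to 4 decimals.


First, exp(0.5100) = 1.6653.
Then sigma(z) = 1/(1 + 1.6653) = 0.3752.

0.3752


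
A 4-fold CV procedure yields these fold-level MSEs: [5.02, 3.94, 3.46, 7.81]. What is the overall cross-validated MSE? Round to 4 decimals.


Sum of fold MSEs = 20.2300.
Average = 20.2300 / 4 = 5.0575.

5.0575


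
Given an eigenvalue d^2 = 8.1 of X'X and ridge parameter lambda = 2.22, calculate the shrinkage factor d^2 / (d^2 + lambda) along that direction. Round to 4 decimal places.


d^2 + lambda = 8.1 + 2.22 = 10.3200.
Shrinkage factor = 8.1/10.3200 = 0.7849.

0.7849


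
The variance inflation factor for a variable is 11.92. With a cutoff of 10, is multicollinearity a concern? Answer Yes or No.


Check: VIF = 11.92 vs threshold = 10.
Since 11.92 >= 10, the answer is Yes.

Yes


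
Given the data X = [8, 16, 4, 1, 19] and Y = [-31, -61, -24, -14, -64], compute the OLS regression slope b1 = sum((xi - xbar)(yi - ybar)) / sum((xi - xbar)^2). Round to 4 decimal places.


First compute the means: xbar = 9.6000, ybar = -38.8000.
Then S_xx = sum((xi - xbar)^2) = 237.2000.
S_xy = sum((xi - xbar)(yi - ybar)) = -687.6000.
b1 = S_xy / S_xx = -687.6000 / 237.2000 = -2.8988.

-2.8988


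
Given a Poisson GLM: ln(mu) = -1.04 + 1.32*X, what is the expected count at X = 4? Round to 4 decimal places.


eta = -1.04 + 1.32 * 4 = 4.2400.
mu = exp(4.2400) = 69.4079.

69.4079


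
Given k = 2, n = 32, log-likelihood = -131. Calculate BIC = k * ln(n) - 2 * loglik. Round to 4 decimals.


ln(32) = 3.465736.
k * ln(n) = 2 * 3.465736 = 6.931472.
-2L = 262.
BIC = 6.931472 + 262 = 268.931472, which rounds to 268.9315.

268.9315


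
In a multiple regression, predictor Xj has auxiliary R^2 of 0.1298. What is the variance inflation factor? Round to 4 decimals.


Using VIF = 1/(1 - R^2_j):
1 - 0.1298 = 0.8702.
VIF = 1.1492.

1.1492


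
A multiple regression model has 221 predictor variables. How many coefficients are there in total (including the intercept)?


Total coefficients = number of predictors + 1 (for the intercept).
= 221 + 1 = 222.

222


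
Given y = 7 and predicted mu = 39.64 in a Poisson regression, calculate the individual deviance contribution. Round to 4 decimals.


First: ln(7/39.64) = -1.733929.
Then: 7 * -1.733929 = -12.137503.
y - mu = 7 - 39.64 = -32.64.
D = 2(-12.137503 - -32.64) = 41.004994, which rounds to 41.0050.

41.0050


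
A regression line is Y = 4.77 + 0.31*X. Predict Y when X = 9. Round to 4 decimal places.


Predicted value:
Y = 4.77 + (0.31)(9) = 4.77 + 2.7900 = 7.5600.

7.5600


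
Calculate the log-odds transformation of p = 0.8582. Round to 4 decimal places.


Compute the odds: 0.8582/0.1418 = 6.0522.
Take the natural log: ln(6.0522) = 1.8004.

1.8004


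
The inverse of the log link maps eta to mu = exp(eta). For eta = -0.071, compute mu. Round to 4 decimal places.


The inverse log link gives:
mu = exp(-0.071) = 0.9315.

0.9315


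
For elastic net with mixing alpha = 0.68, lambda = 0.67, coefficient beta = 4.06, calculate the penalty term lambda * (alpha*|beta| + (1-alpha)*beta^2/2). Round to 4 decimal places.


L1 component = 0.68 * |4.06| = 2.7608.
L2 component = 0.32 * 4.06^2 / 2 = 2.6374.
Penalty = 0.67 * (2.7608 + 2.6374) = 0.67 * 5.3982 = 3.6168.

3.6168


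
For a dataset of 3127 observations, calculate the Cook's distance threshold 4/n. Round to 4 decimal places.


Using the rule of thumb:
Threshold = 4 / 3127 = 0.0013.

0.0013


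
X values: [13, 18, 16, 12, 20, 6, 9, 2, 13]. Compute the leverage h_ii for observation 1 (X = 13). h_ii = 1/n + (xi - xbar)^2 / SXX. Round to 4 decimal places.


Mean of X: xbar = 12.1111.
SXX = 262.8889.
For X = 13: h = 1/9 + (13 - 12.1111)^2/262.8889 = 0.1141.

0.1141


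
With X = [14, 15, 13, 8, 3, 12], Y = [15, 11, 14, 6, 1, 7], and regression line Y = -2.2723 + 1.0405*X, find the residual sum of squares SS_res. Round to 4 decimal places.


Predicted values from Y = -2.2723 + 1.0405*X.
Residuals: [2.7053, -2.3352, 2.7458, -0.0517, 0.1508, -3.2137].
SSres = 30.6645.

30.6645


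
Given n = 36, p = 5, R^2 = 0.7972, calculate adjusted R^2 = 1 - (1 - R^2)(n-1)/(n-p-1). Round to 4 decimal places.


Using the formula:
(1 - 0.7972) = 0.2028.
Multiply by 35/30: 0.2028 * 35 = 7.0980, then 7.0980 / 30 = 0.2366.
Adj R^2 = 1 - 0.2366 = 0.7634.

0.7634


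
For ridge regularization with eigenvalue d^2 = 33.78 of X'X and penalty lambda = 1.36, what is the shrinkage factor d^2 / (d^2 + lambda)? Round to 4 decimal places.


Compute the denominator: 33.78 + 1.36 = 35.1400.
Shrinkage factor = 33.78 / 35.1400 = 0.9613.

0.9613


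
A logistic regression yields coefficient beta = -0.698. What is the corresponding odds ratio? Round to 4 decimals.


The odds ratio is computed as:
OR = e^(-0.698) = 0.4976.

0.4976


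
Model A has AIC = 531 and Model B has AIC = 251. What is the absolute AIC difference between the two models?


Absolute difference = |531 - 251| = 280.
The model with lower AIC (B) is preferred.

280


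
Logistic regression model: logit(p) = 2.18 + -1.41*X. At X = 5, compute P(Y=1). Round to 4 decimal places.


z = 2.18 + -1.41 * 5 = -4.8700.
Sigmoid: P = 1 / (1 + exp(4.8700)) = 0.0076.

0.0076


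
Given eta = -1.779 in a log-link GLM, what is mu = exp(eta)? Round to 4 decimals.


Apply the inverse link:
mu = e^-1.779 = 0.1688.

0.1688


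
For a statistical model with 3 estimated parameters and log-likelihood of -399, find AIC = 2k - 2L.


AIC = 2*3 - 2*(-399).
= 6 + 798 = 804.

804


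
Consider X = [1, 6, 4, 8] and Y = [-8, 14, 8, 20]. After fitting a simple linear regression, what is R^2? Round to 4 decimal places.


Fit the OLS line: b0 = -10.4112, b1 = 3.9813.
SSres = 10.9907.
SStot = 435.0000.
R^2 = 1 - 10.9907/435.0000 = 0.9747.

0.9747


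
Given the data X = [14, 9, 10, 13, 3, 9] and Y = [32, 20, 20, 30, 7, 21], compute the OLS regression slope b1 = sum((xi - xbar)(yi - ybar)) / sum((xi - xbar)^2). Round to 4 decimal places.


First compute the means: xbar = 9.6667, ybar = 21.6667.
Then S_xx = sum((xi - xbar)^2) = 75.3333.
S_xy = sum((xi - xbar)(yi - ybar)) = 171.3333.
b1 = S_xy / S_xx = 171.3333 / 75.3333 = 2.2743.

2.2743


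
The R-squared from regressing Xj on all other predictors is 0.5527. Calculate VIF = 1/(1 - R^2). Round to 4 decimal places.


VIF = 1 / (1 - 0.5527).
= 1 / 0.4473 = 2.2356.

2.2356


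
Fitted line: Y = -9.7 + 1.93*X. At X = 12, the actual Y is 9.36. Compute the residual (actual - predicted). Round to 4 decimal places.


Compute yhat = -9.7 + (1.93)(12) = 13.4600.
Residual = actual - predicted = 9.36 - 13.4600 = -4.1000.

-4.1000


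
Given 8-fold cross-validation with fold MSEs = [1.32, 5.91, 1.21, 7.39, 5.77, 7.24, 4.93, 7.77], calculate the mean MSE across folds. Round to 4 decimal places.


Add all fold MSEs: 41.5400.
Divide by k = 8: 41.5400/8 = 5.1925.

5.1925


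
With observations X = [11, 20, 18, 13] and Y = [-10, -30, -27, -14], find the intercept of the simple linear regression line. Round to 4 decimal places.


Compute b1 = -2.3113 from the OLS formula.
With xbar = 15.5000 and ybar = -20.2500, the intercept is:
b0 = -20.2500 - -2.3113 * 15.5000 = 15.5755.

15.5755


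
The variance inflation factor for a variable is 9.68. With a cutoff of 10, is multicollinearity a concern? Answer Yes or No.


Compare VIF = 9.68 to the threshold of 10.
9.68 < 10, so the answer is No.

No


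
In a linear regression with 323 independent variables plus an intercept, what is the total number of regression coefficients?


Including the intercept, the model has 323 predictor coefficients + 1 intercept.
Total = 324.

324


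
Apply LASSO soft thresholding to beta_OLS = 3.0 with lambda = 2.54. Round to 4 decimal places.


|beta_OLS| = 3.0.
lambda = 2.54.
Since |beta| > lambda, coefficient = sign(beta)*(|beta| - lambda) = 0.4600.
Result = 0.4600.

0.4600


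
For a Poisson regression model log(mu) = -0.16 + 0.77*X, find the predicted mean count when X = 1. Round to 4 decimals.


eta = -0.16 + 0.77 * 1 = 0.6100.
mu = exp(0.6100) = 1.8404.

1.8404


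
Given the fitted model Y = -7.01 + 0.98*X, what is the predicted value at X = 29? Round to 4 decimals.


Predicted value:
Y = -7.01 + (0.98)(29) = -7.01 + 28.4200 = 21.4100.

21.4100


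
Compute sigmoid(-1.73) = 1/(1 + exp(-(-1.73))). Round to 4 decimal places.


Compute exp(1.7300) = 5.6407.
Sigmoid = 1 / (1 + 5.6407) = 1 / 6.6407 = 0.1506.

0.1506


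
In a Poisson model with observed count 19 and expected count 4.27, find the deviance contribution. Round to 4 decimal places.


First: ln(19/4.27) = 1.492825.
Then: 19 * 1.492825 = 28.363675.
y - mu = 19 - 4.27 = 14.73.
D = 2(28.363675 - 14.73) = 27.267350, which rounds to 27.2674.

27.2674


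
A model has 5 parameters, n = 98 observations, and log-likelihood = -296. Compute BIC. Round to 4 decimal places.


Compute k*ln(n) = 5*ln(98) = 5*4.584967 = 22.924835.
Then -2*loglik = 592.
BIC = 22.924835 + 592 = 614.924835, which rounds to 614.9248.

614.9248


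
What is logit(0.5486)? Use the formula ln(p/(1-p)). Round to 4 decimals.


1 - p = 0.4514.
p/(1-p) = 1.2153.
logit = ln(1.2153) = 0.1950.

0.1950


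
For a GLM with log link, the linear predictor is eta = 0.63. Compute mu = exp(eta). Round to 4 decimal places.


mu = exp(eta) = exp(0.63).
= 1.8776.

1.8776


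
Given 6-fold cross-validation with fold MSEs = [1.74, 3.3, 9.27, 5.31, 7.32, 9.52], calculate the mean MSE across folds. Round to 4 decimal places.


Sum of fold MSEs = 36.4600.
Average = 36.4600 / 6 = 6.0767.

6.0767


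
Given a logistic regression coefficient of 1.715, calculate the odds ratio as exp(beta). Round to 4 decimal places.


The odds ratio is computed as:
OR = e^(1.715) = 5.5567.

5.5567


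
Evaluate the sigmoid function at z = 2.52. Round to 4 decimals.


First, exp(-2.5200) = 0.0805.
Then sigma(z) = 1/(1 + 0.0805) = 0.9255.

0.9255


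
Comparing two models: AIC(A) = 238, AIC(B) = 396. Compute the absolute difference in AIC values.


|AIC_A - AIC_B| = |238 - 396| = 158.
Model A is preferred (lower AIC).

158


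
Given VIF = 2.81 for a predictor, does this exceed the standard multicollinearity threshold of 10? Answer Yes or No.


Compare VIF = 2.81 to the threshold of 10.
2.81 < 10, so the answer is No.

No


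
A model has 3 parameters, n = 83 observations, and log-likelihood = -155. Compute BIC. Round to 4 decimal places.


k * ln(n) = 3 * ln(83) = 3 * 4.418841 = 13.256523.
-2 * loglik = -2 * (-155) = 310.
BIC = 13.256523 + 310 = 323.256523, which rounds to 323.2565.

323.2565


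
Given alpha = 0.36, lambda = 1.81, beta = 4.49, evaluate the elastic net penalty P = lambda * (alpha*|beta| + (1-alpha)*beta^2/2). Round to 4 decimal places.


alpha * |beta| = 0.36 * 4.49 = 1.6164.
(1-alpha) * beta^2/2 = 0.64 * 20.1601/2 = 6.4512.
Total = 1.81 * (1.6164 + 6.4512) = 14.6024.

14.6024


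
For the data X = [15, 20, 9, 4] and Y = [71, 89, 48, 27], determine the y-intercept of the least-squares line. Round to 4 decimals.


The slope is b1 = 3.8699.
Sample means are xbar = 12.0000 and ybar = 58.7500.
Intercept: b0 = 58.7500 - (3.8699)(12.0000) = 12.3116.

12.3116


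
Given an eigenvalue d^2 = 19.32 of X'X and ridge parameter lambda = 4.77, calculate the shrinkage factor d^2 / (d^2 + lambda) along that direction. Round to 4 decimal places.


Denominator = d^2 + lambda = 19.32 + 4.77 = 24.0900.
Shrinkage = 19.32 / 24.0900 = 0.8020.

0.8020


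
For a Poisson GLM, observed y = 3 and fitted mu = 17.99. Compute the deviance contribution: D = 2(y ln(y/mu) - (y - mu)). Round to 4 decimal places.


First: ln(3/17.99) = -1.791204.
Then: 3 * -1.791204 = -5.373612.
y - mu = 3 - 17.99 = -14.99.
D = 2(-5.373612 - -14.99) = 19.232776, which rounds to 19.2328.

19.2328


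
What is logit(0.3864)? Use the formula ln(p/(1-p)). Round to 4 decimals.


Compute the odds: 0.3864/0.6136 = 0.6297.
Take the natural log: ln(0.6297) = -0.4625.

-0.4625


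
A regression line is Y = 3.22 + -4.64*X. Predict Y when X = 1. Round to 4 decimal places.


Substitute X = 1 into the equation:
Y = 3.22 + -4.64 * 1 = 3.22 + -4.6400 = -1.4200.

-1.4200


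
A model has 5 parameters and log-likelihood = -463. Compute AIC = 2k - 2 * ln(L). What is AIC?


AIC = 2*5 - 2*(-463).
= 10 + 926 = 936.

936


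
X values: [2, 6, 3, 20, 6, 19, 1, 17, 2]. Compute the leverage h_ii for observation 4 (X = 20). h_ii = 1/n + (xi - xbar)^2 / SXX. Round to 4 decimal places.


Compute xbar = 8.4444 with n = 9 observations.
SXX = 498.2222.
Leverage = 1/9 + (20 - 8.4444)^2/498.2222 = 0.3791.

0.3791


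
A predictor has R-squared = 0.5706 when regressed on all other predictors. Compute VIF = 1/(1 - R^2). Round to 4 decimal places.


Denominator: 1 - 0.5706 = 0.4294.
VIF = 1 / 0.4294 = 2.3288.

2.3288


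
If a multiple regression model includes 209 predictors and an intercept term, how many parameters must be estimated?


Including the intercept, the model has 209 predictor coefficients + 1 intercept.
Total = 210.

210


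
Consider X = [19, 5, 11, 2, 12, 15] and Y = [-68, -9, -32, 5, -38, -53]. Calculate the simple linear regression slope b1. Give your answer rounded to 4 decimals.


First compute the means: xbar = 10.6667, ybar = -32.5000.
Then S_xx = sum((xi - xbar)^2) = 197.3333.
S_xy = sum((xi - xbar)(yi - ybar)) = -850.0000.
b1 = S_xy / S_xx = -850.0000 / 197.3333 = -4.3074.

-4.3074


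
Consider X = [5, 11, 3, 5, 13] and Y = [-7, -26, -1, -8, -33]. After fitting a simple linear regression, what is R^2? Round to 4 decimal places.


The fitted line is Y = 8.4202 + -3.1649*X.
SSres = 0.7553, SStot = 754.0000.
R^2 = 1 - SSres/SStot = 0.9990.

0.9990


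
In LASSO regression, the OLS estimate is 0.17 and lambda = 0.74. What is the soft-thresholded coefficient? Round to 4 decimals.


Absolute value: |0.17| = 0.17.
Compare to lambda = 0.74.
Since |beta| <= lambda, the coefficient is set to 0.

0.0000


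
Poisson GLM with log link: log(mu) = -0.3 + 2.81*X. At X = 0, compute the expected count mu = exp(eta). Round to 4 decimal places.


eta = -0.3 + 2.81 * 0 = -0.3000.
mu = exp(-0.3000) = 0.7408.

0.7408


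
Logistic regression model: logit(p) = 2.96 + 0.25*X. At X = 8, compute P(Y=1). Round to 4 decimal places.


z = 2.96 + 0.25 * 8 = 4.9600.
Sigmoid: P = 1 / (1 + exp(-4.9600)) = 0.9930.

0.9930


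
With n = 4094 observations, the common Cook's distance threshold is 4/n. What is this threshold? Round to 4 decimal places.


The threshold is 4/n.
4/4094 = 0.0010.

0.0010


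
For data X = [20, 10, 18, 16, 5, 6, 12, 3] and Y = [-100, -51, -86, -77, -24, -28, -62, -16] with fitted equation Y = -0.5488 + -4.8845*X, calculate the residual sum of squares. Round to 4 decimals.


Compute predicted values, then residuals = yi - yhat_i.
Residuals: [-1.7612, -1.6062, 2.4698, 1.7008, 0.9713, 1.8558, -2.8372, -0.7977].
SSres = sum(residual^2) = 27.7478.

27.7478


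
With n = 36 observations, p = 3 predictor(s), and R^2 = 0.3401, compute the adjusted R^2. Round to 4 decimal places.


Plug in: Adj R^2 = 1 - (1 - 0.3401) * 35/32.
= 1 - 0.6599 * 35/32
= 1 - 23.0965 / 32
= 1 - 0.7218 = 0.2782.

0.2782


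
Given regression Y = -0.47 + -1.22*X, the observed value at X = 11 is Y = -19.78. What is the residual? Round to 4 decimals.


Compute yhat = -0.47 + (-1.22)(11) = -13.8900.
Residual = actual - predicted = -19.78 - -13.8900 = -5.8900.

-5.8900


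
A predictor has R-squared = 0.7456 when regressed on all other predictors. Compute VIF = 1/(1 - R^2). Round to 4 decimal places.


VIF = 1 / (1 - 0.7456).
= 1 / 0.2544 = 3.9308.

3.9308


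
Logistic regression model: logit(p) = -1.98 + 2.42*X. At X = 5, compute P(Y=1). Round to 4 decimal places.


Linear predictor: z = -1.98 + 2.42 * 5 = 10.1200.
P = 1/(1 + exp(-10.1200)) = 1/(1 + 0.0000) = 1.0000.

1.0000


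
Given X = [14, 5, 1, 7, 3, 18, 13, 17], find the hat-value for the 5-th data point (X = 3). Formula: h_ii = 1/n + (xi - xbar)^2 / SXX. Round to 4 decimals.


Mean of X: xbar = 9.7500.
SXX = 301.5000.
For X = 3: h = 1/8 + (3 - 9.7500)^2/301.5000 = 0.2761.

0.2761


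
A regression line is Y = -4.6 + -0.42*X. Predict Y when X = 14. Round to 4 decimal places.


Substitute X = 14 into the equation:
Y = -4.6 + -0.42 * 14 = -4.6 + -5.8800 = -10.4800.

-10.4800


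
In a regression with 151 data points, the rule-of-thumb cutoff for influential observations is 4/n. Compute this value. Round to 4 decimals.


The threshold is 4/n.
4/151 = 0.0265.

0.0265


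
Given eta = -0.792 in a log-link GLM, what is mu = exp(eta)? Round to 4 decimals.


mu = exp(eta) = exp(-0.792).
= 0.4529.

0.4529


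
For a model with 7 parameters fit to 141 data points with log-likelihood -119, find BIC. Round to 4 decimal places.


ln(141) = 4.948760.
k * ln(n) = 7 * 4.948760 = 34.641320.
-2L = 238.
BIC = 34.641320 + 238 = 272.641320, which rounds to 272.6413.

272.6413


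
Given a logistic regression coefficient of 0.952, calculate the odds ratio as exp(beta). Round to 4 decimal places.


The odds ratio is computed as:
OR = e^(0.952) = 2.5909.

2.5909


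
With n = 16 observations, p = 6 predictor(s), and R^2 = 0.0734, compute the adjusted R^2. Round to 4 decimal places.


Plug in: Adj R^2 = 1 - (1 - 0.0734) * 15/9.
= 1 - 0.9266 * 15/9
= 1 - 13.8990 / 9
= 1 - 1.5443 = -0.5443.

-0.5443


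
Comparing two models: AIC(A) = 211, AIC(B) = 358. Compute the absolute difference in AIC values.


|AIC_A - AIC_B| = |211 - 358| = 147.
Model A is preferred (lower AIC).

147


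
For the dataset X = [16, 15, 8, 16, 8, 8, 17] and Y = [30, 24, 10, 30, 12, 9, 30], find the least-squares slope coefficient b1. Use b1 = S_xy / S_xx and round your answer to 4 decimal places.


The sample means are xbar = 12.5714 and ybar = 20.7143.
Compute S_xx = 111.7143 and S_xy = 255.1429.
Slope b1 = S_xy / S_xx = 255.1429 / 111.7143 = 2.2839.

2.2839


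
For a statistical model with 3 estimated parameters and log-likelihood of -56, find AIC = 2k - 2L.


AIC = 2k - 2*loglik = 2(3) - 2(-56).
= 6 + 112 = 118.

118


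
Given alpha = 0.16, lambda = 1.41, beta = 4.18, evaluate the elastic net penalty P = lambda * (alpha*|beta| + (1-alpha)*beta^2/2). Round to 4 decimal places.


alpha * |beta| = 0.16 * 4.18 = 0.6688.
(1-alpha) * beta^2/2 = 0.84 * 17.4724/2 = 7.3384.
Total = 1.41 * (0.6688 + 7.3384) = 11.2902.

11.2902


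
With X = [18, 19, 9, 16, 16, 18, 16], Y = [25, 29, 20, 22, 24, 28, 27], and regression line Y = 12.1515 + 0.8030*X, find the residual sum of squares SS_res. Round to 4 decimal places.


Compute predicted values, then residuals = yi - yhat_i.
Residuals: [-1.6055, 1.5915, 0.6215, -2.9995, -0.9995, 1.3945, 2.0005].
SSres = sum(residual^2) = 21.4394.

21.4394


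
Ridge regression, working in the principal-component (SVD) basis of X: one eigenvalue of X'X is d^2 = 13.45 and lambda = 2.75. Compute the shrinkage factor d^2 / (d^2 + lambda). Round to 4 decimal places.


Compute the denominator: 13.45 + 2.75 = 16.2000.
Shrinkage factor = 13.45 / 16.2000 = 0.8302.

0.8302


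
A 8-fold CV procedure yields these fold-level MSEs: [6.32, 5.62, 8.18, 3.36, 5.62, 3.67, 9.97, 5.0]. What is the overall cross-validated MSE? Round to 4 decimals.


Sum of fold MSEs = 47.7400.
Average = 47.7400 / 8 = 5.9675.

5.9675


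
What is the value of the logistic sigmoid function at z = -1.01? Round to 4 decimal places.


exp(1.0100) = 2.7456.
1 + exp(-z) = 3.7456.
sigmoid = 1/3.7456 = 0.2670.

0.2670


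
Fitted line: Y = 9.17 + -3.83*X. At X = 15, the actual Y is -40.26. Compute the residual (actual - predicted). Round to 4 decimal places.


Predicted = 9.17 + -3.83 * 15 = -48.2800.
Residual = -40.26 - -48.2800 = 8.0200.

8.0200


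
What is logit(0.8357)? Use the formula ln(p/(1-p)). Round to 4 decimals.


Compute the odds: 0.8357/0.1643 = 5.0864.
Take the natural log: ln(5.0864) = 1.6266.

1.6266


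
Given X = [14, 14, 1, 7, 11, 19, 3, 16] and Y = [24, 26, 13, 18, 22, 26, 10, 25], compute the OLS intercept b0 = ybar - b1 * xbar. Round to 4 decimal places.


Compute b1 = 0.9182 from the OLS formula.
With xbar = 10.6250 and ybar = 20.5000, the intercept is:
b0 = 20.5000 - 0.9182 * 10.6250 = 10.7438.

10.7438


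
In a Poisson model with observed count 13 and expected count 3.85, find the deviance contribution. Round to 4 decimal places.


y/mu = 13/3.85 = 3.376623 (approx.), and ln(13/3.85) = 1.216876.
y * ln(y/mu) = 13 * 1.216876 = 15.819388.
y - mu = 9.15.
D = 2 * (15.819388 - 9.15) = 13.338776, which rounds to 13.3388.

13.3388


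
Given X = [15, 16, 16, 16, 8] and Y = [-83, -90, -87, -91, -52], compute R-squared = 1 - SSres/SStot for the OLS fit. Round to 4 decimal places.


The fitted line is Y = -14.7213 + -4.6393*X.
SSres = 10.8525, SStot = 1061.2000.
R^2 = 1 - SSres/SStot = 0.9898.

0.9898


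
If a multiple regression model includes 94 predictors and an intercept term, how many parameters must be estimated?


Total coefficients = number of predictors + 1 (for the intercept).
= 94 + 1 = 95.

95


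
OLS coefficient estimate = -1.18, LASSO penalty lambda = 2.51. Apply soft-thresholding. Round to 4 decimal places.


Check: |-1.18| = 1.18 vs lambda = 2.51.
Since |beta| <= lambda, the coefficient is set to 0.
Soft-thresholded coefficient = 0.0000.

0.0000


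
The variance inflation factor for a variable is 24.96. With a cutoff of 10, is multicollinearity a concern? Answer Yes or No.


Check: VIF = 24.96 vs threshold = 10.
Since 24.96 >= 10, the answer is Yes.

Yes


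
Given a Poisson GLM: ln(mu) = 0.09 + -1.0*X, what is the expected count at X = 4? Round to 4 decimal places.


Linear predictor: eta = 0.09 + (-1.0)(4) = -3.9100.
Expected count: mu = exp(-3.9100) = 0.0200.

0.0200


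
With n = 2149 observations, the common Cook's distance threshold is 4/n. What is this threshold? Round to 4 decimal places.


Using the rule of thumb:
Threshold = 4 / 2149 = 0.0019.

0.0019


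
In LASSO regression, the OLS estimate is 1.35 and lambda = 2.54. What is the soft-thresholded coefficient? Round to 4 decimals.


Check: |1.35| = 1.35 vs lambda = 2.54.
Since |beta| <= lambda, the coefficient is set to 0.
Soft-thresholded coefficient = 0.0000.

0.0000


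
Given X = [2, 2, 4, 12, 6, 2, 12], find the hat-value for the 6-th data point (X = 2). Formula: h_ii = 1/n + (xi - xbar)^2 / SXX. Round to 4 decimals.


Mean of X: xbar = 5.7143.
SXX = 123.4286.
For X = 2: h = 1/7 + (2 - 5.7143)^2/123.4286 = 0.2546.

0.2546


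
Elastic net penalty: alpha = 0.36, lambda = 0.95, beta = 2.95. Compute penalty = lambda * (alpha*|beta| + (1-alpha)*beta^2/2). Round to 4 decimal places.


L1 component = 0.36 * |2.95| = 1.0620.
L2 component = 0.64 * 2.95^2 / 2 = 2.7848.
Penalty = 0.95 * (1.0620 + 2.7848) = 0.95 * 3.8468 = 3.6545.

3.6545


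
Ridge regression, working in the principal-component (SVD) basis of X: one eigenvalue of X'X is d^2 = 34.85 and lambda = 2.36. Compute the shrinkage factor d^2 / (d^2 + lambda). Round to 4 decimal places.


Denominator = d^2 + lambda = 34.85 + 2.36 = 37.2100.
Shrinkage = 34.85 / 37.2100 = 0.9366.

0.9366


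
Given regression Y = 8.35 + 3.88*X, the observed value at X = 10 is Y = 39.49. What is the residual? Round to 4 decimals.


Fitted value at X = 10 is yhat = 8.35 + 3.88*10 = 47.1500.
Residual = 39.49 - 47.1500 = -7.6600.

-7.6600


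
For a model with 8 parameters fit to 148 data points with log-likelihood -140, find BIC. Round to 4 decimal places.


Compute k*ln(n) = 8*ln(148) = 8*4.997212 = 39.977696.
Then -2*loglik = 280.
BIC = 39.977696 + 280 = 319.977696, which rounds to 319.9777.

319.9777


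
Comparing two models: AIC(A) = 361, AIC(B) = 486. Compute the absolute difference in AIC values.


Compute |361 - 486| = 125.
Model A has the smaller AIC.

125


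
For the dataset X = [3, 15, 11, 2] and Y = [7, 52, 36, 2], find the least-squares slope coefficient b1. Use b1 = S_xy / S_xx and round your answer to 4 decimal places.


First compute the means: xbar = 7.7500, ybar = 24.2500.
Then S_xx = sum((xi - xbar)^2) = 118.7500.
S_xy = sum((xi - xbar)(yi - ybar)) = 449.2500.
b1 = S_xy / S_xx = 449.2500 / 118.7500 = 3.7832.

3.7832


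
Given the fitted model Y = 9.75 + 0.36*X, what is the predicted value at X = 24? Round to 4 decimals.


Substitute X = 24 into the equation:
Y = 9.75 + 0.36 * 24 = 9.75 + 8.6400 = 18.3900.

18.3900


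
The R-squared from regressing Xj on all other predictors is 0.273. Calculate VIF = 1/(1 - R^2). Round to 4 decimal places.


Denominator: 1 - 0.273 = 0.727.
VIF = 1 / 0.727 = 1.3755.

1.3755
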